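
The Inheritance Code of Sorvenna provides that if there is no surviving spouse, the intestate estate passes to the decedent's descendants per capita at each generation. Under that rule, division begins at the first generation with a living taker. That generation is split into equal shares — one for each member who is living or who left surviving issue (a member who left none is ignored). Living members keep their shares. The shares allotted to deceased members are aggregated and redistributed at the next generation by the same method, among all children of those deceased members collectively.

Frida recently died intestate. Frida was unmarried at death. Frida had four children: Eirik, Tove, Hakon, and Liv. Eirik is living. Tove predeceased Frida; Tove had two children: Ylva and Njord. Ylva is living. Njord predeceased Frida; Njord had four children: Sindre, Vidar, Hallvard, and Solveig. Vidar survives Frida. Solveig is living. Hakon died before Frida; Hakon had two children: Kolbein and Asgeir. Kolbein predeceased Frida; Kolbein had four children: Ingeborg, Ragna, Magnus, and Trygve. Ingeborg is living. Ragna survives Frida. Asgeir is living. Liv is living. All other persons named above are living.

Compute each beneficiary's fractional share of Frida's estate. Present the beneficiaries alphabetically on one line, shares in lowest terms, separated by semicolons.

Asgeir 1/8; Eirik 1/4; Hallvard 1/32; Ingeborg 1/32; Liv 1/4; Magnus 1/32; Ragna 1/32; Sindre 1/32; Solveig 1/32; Trygve 1/32; Vidar 1/32; Ylva 1/8

There is no surviving spouse, so the entire estate passes to Frida's descendants per capita at each generation.
At generation 1 (Eirik, Tove, Hakon, Liv) there are 4 shares of (1)/4 = 1/4 each.
Living: Eirik and Liv — each takes 1/4.
Deceased: Tove and Hakon. Their combined 1/2 is pooled and carried to generation 2.
At generation 2 (Ylva, Njord, Kolbein, Asgeir) there are 4 shares of (1/2)/4 = 1/8 each.
Living: Ylva and Asgeir — each takes 1/8.
Deceased: Njord and Kolbein. Their combined 1/4 is pooled and carried to generation 3.
At generation 3 (Sindre, Vidar, Hallvard, Solveig, Ingeborg, Ragna, Magnus, Trygve) there are 8 shares of (1/4)/8 = 1/32 each.
Living: Sindre, Vidar, Hallvard, Solveig, Ingeborg, Ragna, Magnus, and Trygve — each takes 1/32.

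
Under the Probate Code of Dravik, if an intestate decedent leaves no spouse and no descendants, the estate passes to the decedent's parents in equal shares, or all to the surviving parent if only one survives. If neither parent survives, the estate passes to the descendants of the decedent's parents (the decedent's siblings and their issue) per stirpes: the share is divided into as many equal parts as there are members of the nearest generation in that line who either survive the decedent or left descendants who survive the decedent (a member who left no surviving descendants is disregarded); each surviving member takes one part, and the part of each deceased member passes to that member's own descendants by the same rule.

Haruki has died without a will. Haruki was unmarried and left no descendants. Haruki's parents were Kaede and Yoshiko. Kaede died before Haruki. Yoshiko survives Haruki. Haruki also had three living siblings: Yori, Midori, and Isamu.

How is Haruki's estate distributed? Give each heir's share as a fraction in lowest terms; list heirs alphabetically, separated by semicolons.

Yoshiko 1

Only one parent, Yoshiko, survives, so Yoshiko takes the entire estate. The siblings take nothing because a surviving parent has priority.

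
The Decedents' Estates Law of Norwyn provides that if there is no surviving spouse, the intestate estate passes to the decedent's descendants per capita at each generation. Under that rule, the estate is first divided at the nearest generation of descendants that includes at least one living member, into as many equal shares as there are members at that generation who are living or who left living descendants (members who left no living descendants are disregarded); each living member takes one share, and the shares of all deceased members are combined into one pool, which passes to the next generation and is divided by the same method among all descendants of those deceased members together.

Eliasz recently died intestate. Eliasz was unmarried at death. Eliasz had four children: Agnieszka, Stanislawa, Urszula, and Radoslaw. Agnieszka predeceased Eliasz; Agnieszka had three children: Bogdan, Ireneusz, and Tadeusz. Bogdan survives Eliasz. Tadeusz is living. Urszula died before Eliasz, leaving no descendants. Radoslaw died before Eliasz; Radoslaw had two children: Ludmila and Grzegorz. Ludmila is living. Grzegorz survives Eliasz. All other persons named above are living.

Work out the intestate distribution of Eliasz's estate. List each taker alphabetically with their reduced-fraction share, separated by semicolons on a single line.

Bogdan 2/15; Grzegorz 2/15; Ireneusz 2/15; Ludmila 2/15; Stanislawa 1/3; Tadeusz 2/15

There is no surviving spouse, so the entire estate passes to Eliasz's descendants per capita at each generation.
At generation 1 (Agnieszka, Stanislawa, Radoslaw) there are 3 shares of (1)/3 = 1/3 each.
Living: Stanislawa — each takes 1/3.
Deceased: Agnieszka and Radoslaw. Their combined 2/3 is pooled and carried to generation 2.
At generation 2 (Bogdan, Ireneusz, Tadeusz, Ludmila, Grzegorz) there are 5 shares of (2/3)/5 = 2/15 each.
Living: Bogdan, Ireneusz, Tadeusz, Ludmila, and Grzegorz — each takes 2/15.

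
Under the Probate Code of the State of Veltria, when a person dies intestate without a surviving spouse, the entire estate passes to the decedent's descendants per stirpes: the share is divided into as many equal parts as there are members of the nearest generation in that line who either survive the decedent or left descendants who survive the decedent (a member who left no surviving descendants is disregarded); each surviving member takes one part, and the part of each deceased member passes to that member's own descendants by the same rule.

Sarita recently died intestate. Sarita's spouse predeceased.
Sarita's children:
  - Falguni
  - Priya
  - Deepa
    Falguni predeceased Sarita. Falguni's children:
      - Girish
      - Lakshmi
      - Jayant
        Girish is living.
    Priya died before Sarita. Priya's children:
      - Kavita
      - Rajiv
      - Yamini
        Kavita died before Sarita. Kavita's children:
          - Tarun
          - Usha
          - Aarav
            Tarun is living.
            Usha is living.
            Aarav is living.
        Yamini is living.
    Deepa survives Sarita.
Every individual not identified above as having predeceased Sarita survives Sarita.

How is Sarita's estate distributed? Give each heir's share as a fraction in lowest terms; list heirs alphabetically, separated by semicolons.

There is no surviving spouse, so the entire estate passes to Sarita's descendants per stirpes.
The estate is divided into 3 equal shares of 1/3 among Falguni, Priya, Deepa.
Falguni predeceased; the 1/3 allotted to Falguni's branch passes to Falguni's issue by representation.
The 1/3 is divided into 3 equal shares of 1/9 among Girish, Lakshmi, Jayant.
Girish is living and takes 1/9.
Lakshmi is living and takes 1/9.
Jayant is living and takes 1/9.
Priya predeceased; the 1/3 allotted to Priya's branch passes to Priya's issue by representation.
The 1/3 is divided into 3 equal shares of 1/9 among Kavita, Rajiv, Yamini.
Kavita predeceased; the 1/9 allotted to Kavita's branch passes to Kavita's issue by representation.
The 1/9 is divided into 3 equal shares of 1/27 among Tarun, Usha, Aarav.
Tarun is living and takes 1/27.
Usha is living and takes 1/27.
Aarav is living and takes 1/27.
Rajiv is living and takes 1/9.
Yamini is living and takes 1/9.
Deepa is living and takes 1/3.

Aarav 1/27; Deepa 1/3; Girish 1/9; Jayant 1/9; Lakshmi 1/9; Rajiv 1/9; Tarun 1/27; Usha 1/27; Yamini 1/9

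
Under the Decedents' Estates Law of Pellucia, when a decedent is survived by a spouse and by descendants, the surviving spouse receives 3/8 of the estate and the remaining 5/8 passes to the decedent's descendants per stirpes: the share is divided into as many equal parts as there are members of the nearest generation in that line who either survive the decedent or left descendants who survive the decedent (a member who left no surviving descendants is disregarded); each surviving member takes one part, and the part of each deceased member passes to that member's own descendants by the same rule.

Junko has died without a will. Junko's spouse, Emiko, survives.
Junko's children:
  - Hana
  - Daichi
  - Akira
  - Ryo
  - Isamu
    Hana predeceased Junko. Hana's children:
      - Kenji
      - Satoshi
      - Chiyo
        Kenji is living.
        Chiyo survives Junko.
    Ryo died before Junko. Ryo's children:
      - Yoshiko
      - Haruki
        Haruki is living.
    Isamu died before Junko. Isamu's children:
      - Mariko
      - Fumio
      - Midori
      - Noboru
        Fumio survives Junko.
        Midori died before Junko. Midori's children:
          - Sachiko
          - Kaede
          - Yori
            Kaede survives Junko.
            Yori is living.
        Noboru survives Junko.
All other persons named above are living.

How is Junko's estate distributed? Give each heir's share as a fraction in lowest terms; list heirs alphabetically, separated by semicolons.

Emiko, as surviving spouse, takes 3/8.
The remaining 5/8 passes to Junko's descendants per stirpes.
The 5/8 is divided into 5 equal shares of 1/8 among Hana, Daichi, Akira, Ryo, Isamu.
Hana predeceased; the 1/8 allotted to Hana's branch passes to Hana's issue by representation.
The 1/8 is divided into 3 equal shares of 1/24 among Kenji, Satoshi, Chiyo.
Kenji is living and takes 1/24.
Satoshi is living and takes 1/24.
Chiyo is living and takes 1/24.
Daichi is living and takes 1/8.
Akira is living and takes 1/8.
Ryo predeceased; the 1/8 allotted to Ryo's branch passes to Ryo's issue by representation.
The 1/8 is divided into 2 equal shares of 1/16 among Yoshiko, Haruki.
Yoshiko is living and takes 1/16.
Haruki is living and takes 1/16.
Isamu predeceased; the 1/8 allotted to Isamu's branch passes to Isamu's issue by representation.
The 1/8 is divided into 4 equal shares of 1/32 among Mariko, Fumio, Midori, Noboru.
Mariko is living and takes 1/32.
Fumio is living and takes 1/32.
Midori predeceased; the 1/32 allotted to Midori's branch passes to Midori's issue by representation.
The 1/32 is divided into 3 equal shares of 1/96 among Sachiko, Kaede, Yori.
Sachiko is living and takes 1/96.
Kaede is living and takes 1/96.
Yori is living and takes 1/96.
Noboru is living and takes 1/32.

Akira 1/8; Chiyo 1/24; Daichi 1/8; Emiko 3/8; Fumio 1/32; Haruki 1/16; Kaede 1/96; Kenji 1/24; Mariko 1/32; Noboru 1/32; Sachiko 1/96; Satoshi 1/24; Yori 1/96; Yoshiko 1/16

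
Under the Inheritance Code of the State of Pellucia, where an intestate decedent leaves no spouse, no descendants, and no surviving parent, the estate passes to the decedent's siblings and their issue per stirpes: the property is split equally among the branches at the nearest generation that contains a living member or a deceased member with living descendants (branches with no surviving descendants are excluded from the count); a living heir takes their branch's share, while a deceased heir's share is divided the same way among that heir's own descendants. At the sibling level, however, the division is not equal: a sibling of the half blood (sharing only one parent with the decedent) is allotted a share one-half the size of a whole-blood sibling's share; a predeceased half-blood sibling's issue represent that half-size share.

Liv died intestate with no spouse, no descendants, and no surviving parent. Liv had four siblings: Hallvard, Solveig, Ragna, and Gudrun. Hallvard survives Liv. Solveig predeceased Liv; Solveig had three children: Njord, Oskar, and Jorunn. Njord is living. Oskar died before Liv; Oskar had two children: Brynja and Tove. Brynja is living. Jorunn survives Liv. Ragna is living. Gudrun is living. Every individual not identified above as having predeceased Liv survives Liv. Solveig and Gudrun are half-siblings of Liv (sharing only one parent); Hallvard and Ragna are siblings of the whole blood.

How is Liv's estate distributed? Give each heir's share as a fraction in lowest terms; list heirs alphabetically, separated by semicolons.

Brynja 1/36; Gudrun 1/6; Hallvard 1/3; Jorunn 1/18; Njord 1/18; Ragna 1/3; Tove 1/36

No spouse, descendants, or parent survives, so the estate passes to Liv's siblings per stirpes.
Half-blood siblings count for one-half the weight of whole-blood siblings at the initial division.
Dividing 1 in proportion to weights (total weight 3): Hallvard (weight 1) → 1/3; Solveig (weight 1/2) → 1/6; Ragna (weight 1) → 1/3; Gudrun (weight 1/2) → 1/6.
Hallvard is living and takes 1/3.
Solveig predeceased; the 1/6 allotted to Solveig's branch passes to Solveig's issue by representation.
The 1/6 is divided into 3 equal shares of 1/18 among Njord, Oskar, Jorunn.
Njord is living and takes 1/18.
Oskar predeceased; the 1/18 allotted to Oskar's branch passes to Oskar's issue by representation.
The 1/18 is divided into 2 equal shares of 1/36 among Brynja, Tove.
Brynja is living and takes 1/36.
Tove is living and takes 1/36.
Jorunn is living and takes 1/18.
Ragna is living and takes 1/3.
Gudrun is living and takes 1/6.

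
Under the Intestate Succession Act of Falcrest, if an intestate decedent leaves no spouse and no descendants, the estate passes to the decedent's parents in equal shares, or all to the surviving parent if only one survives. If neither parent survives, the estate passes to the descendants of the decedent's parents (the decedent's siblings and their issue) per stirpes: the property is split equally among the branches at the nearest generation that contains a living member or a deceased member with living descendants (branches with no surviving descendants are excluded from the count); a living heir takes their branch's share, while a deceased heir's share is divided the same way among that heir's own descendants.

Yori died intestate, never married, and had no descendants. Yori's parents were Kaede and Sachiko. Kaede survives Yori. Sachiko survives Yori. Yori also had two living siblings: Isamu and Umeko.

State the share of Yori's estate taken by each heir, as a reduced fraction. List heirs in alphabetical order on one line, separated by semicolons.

Both parents survive, so Kaede and Sachiko each take 1/2. The siblings take nothing because a surviving parent has priority.

Kaede 1/2; Sachiko 1/2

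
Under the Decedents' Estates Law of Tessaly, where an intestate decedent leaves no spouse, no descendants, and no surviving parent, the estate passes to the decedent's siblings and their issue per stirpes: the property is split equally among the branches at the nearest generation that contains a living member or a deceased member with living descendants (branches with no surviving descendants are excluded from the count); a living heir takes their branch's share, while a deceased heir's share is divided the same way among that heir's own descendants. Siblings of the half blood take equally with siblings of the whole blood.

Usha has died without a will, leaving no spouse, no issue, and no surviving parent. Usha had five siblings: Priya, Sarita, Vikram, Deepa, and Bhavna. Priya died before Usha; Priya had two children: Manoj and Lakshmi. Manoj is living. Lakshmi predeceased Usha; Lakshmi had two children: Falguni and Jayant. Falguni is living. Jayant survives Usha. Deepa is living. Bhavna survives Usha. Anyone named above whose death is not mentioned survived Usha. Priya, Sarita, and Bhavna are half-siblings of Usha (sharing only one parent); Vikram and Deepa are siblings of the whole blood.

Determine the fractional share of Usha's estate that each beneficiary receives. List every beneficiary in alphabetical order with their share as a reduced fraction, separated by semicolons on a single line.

No spouse, descendants, or parent survives, so the estate passes to Usha's siblings per stirpes.
Half-blood and whole-blood siblings take equally under the stated rule.
The estate is divided into 5 equal shares of 1/5 among Priya, Sarita, Vikram, Deepa, Bhavna.
Priya predeceased; the 1/5 allotted to Priya's branch passes to Priya's issue by representation.
The 1/5 is divided into 2 equal shares of 1/10 among Manoj, Lakshmi.
Manoj is living and takes 1/10.
Lakshmi predeceased; the 1/10 allotted to Lakshmi's branch passes to Lakshmi's issue by representation.
The 1/10 is divided into 2 equal shares of 1/20 among Falguni, Jayant.
Falguni is living and takes 1/20.
Jayant is living and takes 1/20.
Sarita is living and takes 1/5.
Vikram is living and takes 1/5.
Deepa is living and takes 1/5.
Bhavna is living and takes 1/5.

Bhavna 1/5; Deepa 1/5; Falguni 1/20; Jayant 1/20; Manoj 1/10; Sarita 1/5; Vikram 1/5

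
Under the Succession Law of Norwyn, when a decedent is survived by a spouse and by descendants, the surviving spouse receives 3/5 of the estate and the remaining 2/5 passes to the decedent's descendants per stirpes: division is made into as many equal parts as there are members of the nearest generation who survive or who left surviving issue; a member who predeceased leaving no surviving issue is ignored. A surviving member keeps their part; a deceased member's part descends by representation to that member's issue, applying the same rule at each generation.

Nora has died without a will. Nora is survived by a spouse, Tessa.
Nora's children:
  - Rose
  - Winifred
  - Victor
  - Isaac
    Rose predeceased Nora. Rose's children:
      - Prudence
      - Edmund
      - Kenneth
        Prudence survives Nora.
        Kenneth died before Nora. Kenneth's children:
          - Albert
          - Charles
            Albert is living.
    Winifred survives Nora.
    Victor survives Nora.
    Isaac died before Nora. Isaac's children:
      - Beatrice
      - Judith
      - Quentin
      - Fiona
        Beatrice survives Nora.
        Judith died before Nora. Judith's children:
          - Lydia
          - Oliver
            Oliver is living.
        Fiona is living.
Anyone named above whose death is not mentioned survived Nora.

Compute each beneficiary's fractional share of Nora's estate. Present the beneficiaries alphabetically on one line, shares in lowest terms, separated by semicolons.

Tessa, as surviving spouse, takes 3/5.
The remaining 2/5 passes to Nora's descendants per stirpes.
The 2/5 is divided into 4 equal shares of 1/10 among Rose, Winifred, Victor, Isaac.
Rose predeceased; the 1/10 allotted to Rose's branch passes to Rose's issue by representation.
The 1/10 is divided into 3 equal shares of 1/30 among Prudence, Edmund, Kenneth.
Prudence is living and takes 1/30.
Edmund is living and takes 1/30.
Kenneth predeceased; the 1/30 allotted to Kenneth's branch passes to Kenneth's issue by representation.
The 1/30 is divided into 2 equal shares of 1/60 among Albert, Charles.
Albert is living and takes 1/60.
Charles is living and takes 1/60.
Winifred is living and takes 1/10.
Victor is living and takes 1/10.
Isaac predeceased; the 1/10 allotted to Isaac's branch passes to Isaac's issue by representation.
The 1/10 is divided into 4 equal shares of 1/40 among Beatrice, Judith, Quentin, Fiona.
Beatrice is living and takes 1/40.
Judith predeceased; the 1/40 allotted to Judith's branch passes to Judith's issue by representation.
The 1/40 is divided into 2 equal shares of 1/80 among Lydia, Oliver.
Lydia is living and takes 1/80.
Oliver is living and takes 1/80.
Quentin is living and takes 1/40.
Fiona is living and takes 1/40.

Albert 1/60; Beatrice 1/40; Charles 1/60; Edmund 1/30; Fiona 1/40; Lydia 1/80; Oliver 1/80; Prudence 1/30; Quentin 1/40; Tessa 3/5; Victor 1/10; Winifred 1/10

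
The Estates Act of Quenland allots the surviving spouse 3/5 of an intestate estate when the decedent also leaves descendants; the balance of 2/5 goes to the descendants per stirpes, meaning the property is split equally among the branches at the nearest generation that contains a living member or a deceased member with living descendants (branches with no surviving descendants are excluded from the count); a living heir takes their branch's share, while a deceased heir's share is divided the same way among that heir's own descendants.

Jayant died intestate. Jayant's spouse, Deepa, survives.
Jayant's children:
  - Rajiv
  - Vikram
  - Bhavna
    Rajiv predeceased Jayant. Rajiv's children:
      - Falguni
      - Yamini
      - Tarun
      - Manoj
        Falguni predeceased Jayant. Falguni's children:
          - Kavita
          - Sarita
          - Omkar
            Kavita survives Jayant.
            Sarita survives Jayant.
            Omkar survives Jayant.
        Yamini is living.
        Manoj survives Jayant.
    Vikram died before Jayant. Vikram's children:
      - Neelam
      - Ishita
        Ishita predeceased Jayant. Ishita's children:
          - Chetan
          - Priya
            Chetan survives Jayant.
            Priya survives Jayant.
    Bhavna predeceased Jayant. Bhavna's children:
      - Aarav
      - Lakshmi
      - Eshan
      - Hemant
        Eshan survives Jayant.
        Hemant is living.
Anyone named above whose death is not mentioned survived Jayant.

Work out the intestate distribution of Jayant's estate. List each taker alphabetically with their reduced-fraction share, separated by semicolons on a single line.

Deepa, as surviving spouse, takes 3/5.
The remaining 2/5 passes to Jayant's descendants per stirpes.
The 2/5 is divided into 3 equal shares of 2/15 among Rajiv, Vikram, Bhavna.
Rajiv predeceased; the 2/15 allotted to Rajiv's branch passes to Rajiv's issue by representation.
The 2/15 is divided into 4 equal shares of 1/30 among Falguni, Yamini, Tarun, Manoj.
Falguni predeceased; the 1/30 allotted to Falguni's branch passes to Falguni's issue by representation.
The 1/30 is divided into 3 equal shares of 1/90 among Kavita, Sarita, Omkar.
Kavita is living and takes 1/90.
Sarita is living and takes 1/90.
Omkar is living and takes 1/90.
Yamini is living and takes 1/30.
Tarun is living and takes 1/30.
Manoj is living and takes 1/30.
Vikram predeceased; the 2/15 allotted to Vikram's branch passes to Vikram's issue by representation.
The 2/15 is divided into 2 equal shares of 1/15 among Neelam, Ishita.
Neelam is living and takes 1/15.
Ishita predeceased; the 1/15 allotted to Ishita's branch passes to Ishita's issue by representation.
The 1/15 is divided into 2 equal shares of 1/30 among Chetan, Priya.
Chetan is living and takes 1/30.
Priya is living and takes 1/30.
Bhavna predeceased; the 2/15 allotted to Bhavna's branch passes to Bhavna's issue by representation.
The 2/15 is divided into 4 equal shares of 1/30 among Aarav, Lakshmi, Eshan, Hemant.
Aarav is living and takes 1/30.
Lakshmi is living and takes 1/30.
Eshan is living and takes 1/30.
Hemant is living and takes 1/30.

Aarav 1/30; Chetan 1/30; Deepa 3/5; Eshan 1/30; Hemant 1/30; Kavita 1/90; Lakshmi 1/30; Manoj 1/30; Neelam 1/15; Omkar 1/90; Priya 1/30; Sarita 1/90; Tarun 1/30; Yamini 1/30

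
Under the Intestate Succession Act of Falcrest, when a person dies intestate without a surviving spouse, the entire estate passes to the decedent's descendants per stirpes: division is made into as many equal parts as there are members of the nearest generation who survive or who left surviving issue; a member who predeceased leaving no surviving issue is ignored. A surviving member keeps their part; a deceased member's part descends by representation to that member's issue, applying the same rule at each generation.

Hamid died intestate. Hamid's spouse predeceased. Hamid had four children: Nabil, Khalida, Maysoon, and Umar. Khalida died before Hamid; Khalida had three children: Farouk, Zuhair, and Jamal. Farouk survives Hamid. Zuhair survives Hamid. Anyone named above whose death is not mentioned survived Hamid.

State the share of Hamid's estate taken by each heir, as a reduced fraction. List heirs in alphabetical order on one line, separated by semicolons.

There is no surviving spouse, so the entire estate passes to Hamid's descendants per stirpes.
The estate is divided into 4 equal shares of 1/4 among Nabil, Khalida, Maysoon, Umar.
Nabil is living and takes 1/4.
Khalida predeceased; the 1/4 allotted to Khalida's branch passes to Khalida's issue by representation.
The 1/4 is divided into 3 equal shares of 1/12 among Farouk, Zuhair, Jamal.
Farouk is living and takes 1/12.
Zuhair is living and takes 1/12.
Jamal is living and takes 1/12.
Maysoon is living and takes 1/4.
Umar is living and takes 1/4.

Farouk 1/12; Jamal 1/12; Maysoon 1/4; Nabil 1/4; Umar 1/4; Zuhair 1/12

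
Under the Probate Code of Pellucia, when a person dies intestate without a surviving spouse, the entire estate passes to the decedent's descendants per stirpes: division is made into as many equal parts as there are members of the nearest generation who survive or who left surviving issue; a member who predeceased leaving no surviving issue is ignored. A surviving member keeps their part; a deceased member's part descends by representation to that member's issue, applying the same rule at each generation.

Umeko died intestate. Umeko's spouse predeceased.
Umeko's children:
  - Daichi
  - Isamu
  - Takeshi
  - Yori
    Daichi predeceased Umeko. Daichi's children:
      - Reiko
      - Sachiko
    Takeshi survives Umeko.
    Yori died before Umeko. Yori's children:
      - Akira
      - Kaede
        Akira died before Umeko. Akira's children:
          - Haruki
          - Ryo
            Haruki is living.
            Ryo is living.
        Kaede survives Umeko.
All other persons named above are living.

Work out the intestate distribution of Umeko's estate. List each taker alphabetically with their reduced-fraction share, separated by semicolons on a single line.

Haruki 1/16; Isamu 1/4; Kaede 1/8; Reiko 1/8; Ryo 1/16; Sachiko 1/8; Takeshi 1/4

There is no surviving spouse, so the entire estate passes to Umeko's descendants per stirpes.
The estate is divided into 4 equal shares of 1/4 among Daichi, Isamu, Takeshi, Yori.
Daichi predeceased; the 1/4 allotted to Daichi's branch passes to Daichi's issue by representation.
The 1/4 is divided into 2 equal shares of 1/8 among Reiko, Sachiko.
Reiko is living and takes 1/8.
Sachiko is living and takes 1/8.
Isamu is living and takes 1/4.
Takeshi is living and takes 1/4.
Yori predeceased; the 1/4 allotted to Yori's branch passes to Yori's issue by representation.
The 1/4 is divided into 2 equal shares of 1/8 among Akira, Kaede.
Akira predeceased; the 1/8 allotted to Akira's branch passes to Akira's issue by representation.
The 1/8 is divided into 2 equal shares of 1/16 among Haruki, Ryo.
Haruki is living and takes 1/16.
Ryo is living and takes 1/16.
Kaede is living and takes 1/8.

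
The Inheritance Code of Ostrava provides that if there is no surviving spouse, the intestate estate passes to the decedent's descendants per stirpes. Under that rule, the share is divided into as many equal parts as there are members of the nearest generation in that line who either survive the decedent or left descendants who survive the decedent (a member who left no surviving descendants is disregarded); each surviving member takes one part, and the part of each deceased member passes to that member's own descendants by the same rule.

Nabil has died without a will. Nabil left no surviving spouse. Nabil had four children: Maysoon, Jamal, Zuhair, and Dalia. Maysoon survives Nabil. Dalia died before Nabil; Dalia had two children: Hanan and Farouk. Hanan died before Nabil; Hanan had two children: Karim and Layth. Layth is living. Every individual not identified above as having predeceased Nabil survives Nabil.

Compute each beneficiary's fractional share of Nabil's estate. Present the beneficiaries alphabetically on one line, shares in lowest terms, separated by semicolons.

There is no surviving spouse, so the entire estate passes to Nabil's descendants per stirpes.
The estate is divided into 4 equal shares of 1/4 among Maysoon, Jamal, Zuhair, Dalia.
Maysoon is living and takes 1/4.
Jamal is living and takes 1/4.
Zuhair is living and takes 1/4.
Dalia predeceased; the 1/4 allotted to Dalia's branch passes to Dalia's issue by representation.
The 1/4 is divided into 2 equal shares of 1/8 among Hanan, Farouk.
Hanan predeceased; the 1/8 allotted to Hanan's branch passes to Hanan's issue by representation.
The 1/8 is divided into 2 equal shares of 1/16 among Karim, Layth.
Karim is living and takes 1/16.
Layth is living and takes 1/16.
Farouk is living and takes 1/8.

Farouk 1/8; Jamal 1/4; Karim 1/16; Layth 1/16; Maysoon 1/4; Zuhair 1/4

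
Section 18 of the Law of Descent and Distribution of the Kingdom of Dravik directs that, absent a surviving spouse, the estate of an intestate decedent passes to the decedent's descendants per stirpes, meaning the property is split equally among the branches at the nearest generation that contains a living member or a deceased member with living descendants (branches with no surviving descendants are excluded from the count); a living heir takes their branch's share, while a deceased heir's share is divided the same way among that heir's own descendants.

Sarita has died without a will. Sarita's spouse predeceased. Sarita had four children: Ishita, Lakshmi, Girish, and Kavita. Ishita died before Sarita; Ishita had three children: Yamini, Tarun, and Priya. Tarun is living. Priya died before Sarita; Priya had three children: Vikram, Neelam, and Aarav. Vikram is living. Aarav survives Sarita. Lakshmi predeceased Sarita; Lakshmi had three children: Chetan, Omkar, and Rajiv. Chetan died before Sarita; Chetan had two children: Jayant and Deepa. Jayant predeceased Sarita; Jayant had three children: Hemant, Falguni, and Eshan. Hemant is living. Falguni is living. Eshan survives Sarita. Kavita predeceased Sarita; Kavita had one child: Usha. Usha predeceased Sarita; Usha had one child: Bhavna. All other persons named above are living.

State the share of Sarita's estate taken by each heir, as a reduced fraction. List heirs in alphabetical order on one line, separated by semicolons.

Aarav 1/36; Bhavna 1/4; Deepa 1/24; Eshan 1/72; Falguni 1/72; Girish 1/4; Hemant 1/72; Neelam 1/36; Omkar 1/12; Rajiv 1/12; Tarun 1/12; Vikram 1/36; Yamini 1/12

There is no surviving spouse, so the entire estate passes to Sarita's descendants per stirpes.
The estate is divided into 4 equal shares of 1/4 among Ishita, Lakshmi, Girish, Kavita.
Ishita predeceased; the 1/4 allotted to Ishita's branch passes to Ishita's issue by representation.
The 1/4 is divided into 3 equal shares of 1/12 among Yamini, Tarun, Priya.
Yamini is living and takes 1/12.
Tarun is living and takes 1/12.
Priya predeceased; the 1/12 allotted to Priya's branch passes to Priya's issue by representation.
The 1/12 is divided into 3 equal shares of 1/36 among Vikram, Neelam, Aarav.
Vikram is living and takes 1/36.
Neelam is living and takes 1/36.
Aarav is living and takes 1/36.
Lakshmi predeceased; the 1/4 allotted to Lakshmi's branch passes to Lakshmi's issue by representation.
The 1/4 is divided into 3 equal shares of 1/12 among Chetan, Omkar, Rajiv.
Chetan predeceased; the 1/12 allotted to Chetan's branch passes to Chetan's issue by representation.
The 1/12 is divided into 2 equal shares of 1/24 among Jayant, Deepa.
Jayant predeceased; the 1/24 allotted to Jayant's branch passes to Jayant's issue by representation.
The 1/24 is divided into 3 equal shares of 1/72 among Hemant, Falguni, Eshan.
Hemant is living and takes 1/72.
Falguni is living and takes 1/72.
Eshan is living and takes 1/72.
Deepa is living and takes 1/24.
Omkar is living and takes 1/12.
Rajiv is living and takes 1/12.
Girish is living and takes 1/4.
Kavita predeceased; the 1/4 allotted to Kavita's branch passes to Kavita's issue by representation.
Usha's line is the sole branch at this level, so the full 1/4 passes to Usha's issue by representation.
Bhavna is the sole taker at this level and receives the full 1/4.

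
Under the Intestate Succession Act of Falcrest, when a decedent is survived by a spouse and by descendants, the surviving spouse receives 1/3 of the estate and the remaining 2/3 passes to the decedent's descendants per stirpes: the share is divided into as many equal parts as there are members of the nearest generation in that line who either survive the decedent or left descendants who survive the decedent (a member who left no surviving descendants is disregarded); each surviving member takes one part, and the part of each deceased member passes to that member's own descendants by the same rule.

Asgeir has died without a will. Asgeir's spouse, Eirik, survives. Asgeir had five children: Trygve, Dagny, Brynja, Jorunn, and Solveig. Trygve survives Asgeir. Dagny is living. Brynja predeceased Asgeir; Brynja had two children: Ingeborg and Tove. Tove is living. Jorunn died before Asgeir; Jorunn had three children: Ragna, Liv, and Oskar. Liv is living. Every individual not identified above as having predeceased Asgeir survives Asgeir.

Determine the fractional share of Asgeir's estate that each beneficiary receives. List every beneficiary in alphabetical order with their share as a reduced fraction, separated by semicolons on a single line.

Eirik, as surviving spouse, takes 1/3.
The remaining 2/3 passes to Asgeir's descendants per stirpes.
The 2/3 is divided into 5 equal shares of 2/15 among Trygve, Dagny, Brynja, Jorunn, Solveig.
Trygve is living and takes 2/15.
Dagny is living and takes 2/15.
Brynja predeceased; the 2/15 allotted to Brynja's branch passes to Brynja's issue by representation.
The 2/15 is divided into 2 equal shares of 1/15 among Ingeborg, Tove.
Ingeborg is living and takes 1/15.
Tove is living and takes 1/15.
Jorunn predeceased; the 2/15 allotted to Jorunn's branch passes to Jorunn's issue by representation.
The 2/15 is divided into 3 equal shares of 2/45 among Ragna, Liv, Oskar.
Ragna is living and takes 2/45.
Liv is living and takes 2/45.
Oskar is living and takes 2/45.
Solveig is living and takes 2/15.

Dagny 2/15; Eirik 1/3; Ingeborg 1/15; Liv 2/45; Oskar 2/45; Ragna 2/45; Solveig 2/15; Tove 1/15; Trygve 2/15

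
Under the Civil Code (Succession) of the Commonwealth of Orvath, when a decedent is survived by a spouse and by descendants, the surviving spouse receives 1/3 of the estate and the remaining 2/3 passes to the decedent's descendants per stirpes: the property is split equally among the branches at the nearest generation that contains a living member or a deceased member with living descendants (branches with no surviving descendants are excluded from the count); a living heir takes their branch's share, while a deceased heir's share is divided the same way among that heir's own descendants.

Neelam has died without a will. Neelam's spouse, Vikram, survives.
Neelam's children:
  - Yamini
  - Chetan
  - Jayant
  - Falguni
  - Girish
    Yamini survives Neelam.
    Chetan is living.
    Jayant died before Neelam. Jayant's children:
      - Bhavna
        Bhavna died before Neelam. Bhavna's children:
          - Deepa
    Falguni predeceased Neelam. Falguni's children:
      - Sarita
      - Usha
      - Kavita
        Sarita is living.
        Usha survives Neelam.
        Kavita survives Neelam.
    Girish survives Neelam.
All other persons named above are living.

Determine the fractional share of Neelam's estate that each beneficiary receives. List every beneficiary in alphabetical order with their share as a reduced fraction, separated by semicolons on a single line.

Vikram, as surviving spouse, takes 1/3.
The remaining 2/3 passes to Neelam's descendants per stirpes.
The 2/3 is divided into 5 equal shares of 2/15 among Yamini, Chetan, Jayant, Falguni, Girish.
Yamini is living and takes 2/15.
Chetan is living and takes 2/15.
Jayant predeceased; the 2/15 allotted to Jayant's branch passes to Jayant's issue by representation.
Bhavna's line is the sole branch at this level, so the full 2/15 passes to Bhavna's issue by representation.
Deepa is the sole taker at this level and receives the full 2/15.
Falguni predeceased; the 2/15 allotted to Falguni's branch passes to Falguni's issue by representation.
The 2/15 is divided into 3 equal shares of 2/45 among Sarita, Usha, Kavita.
Sarita is living and takes 2/45.
Usha is living and takes 2/45.
Kavita is living and takes 2/45.
Girish is living and takes 2/15.

Chetan 2/15; Deepa 2/15; Girish 2/15; Kavita 2/45; Sarita 2/45; Usha 2/45; Vikram 1/3; Yamini 2/15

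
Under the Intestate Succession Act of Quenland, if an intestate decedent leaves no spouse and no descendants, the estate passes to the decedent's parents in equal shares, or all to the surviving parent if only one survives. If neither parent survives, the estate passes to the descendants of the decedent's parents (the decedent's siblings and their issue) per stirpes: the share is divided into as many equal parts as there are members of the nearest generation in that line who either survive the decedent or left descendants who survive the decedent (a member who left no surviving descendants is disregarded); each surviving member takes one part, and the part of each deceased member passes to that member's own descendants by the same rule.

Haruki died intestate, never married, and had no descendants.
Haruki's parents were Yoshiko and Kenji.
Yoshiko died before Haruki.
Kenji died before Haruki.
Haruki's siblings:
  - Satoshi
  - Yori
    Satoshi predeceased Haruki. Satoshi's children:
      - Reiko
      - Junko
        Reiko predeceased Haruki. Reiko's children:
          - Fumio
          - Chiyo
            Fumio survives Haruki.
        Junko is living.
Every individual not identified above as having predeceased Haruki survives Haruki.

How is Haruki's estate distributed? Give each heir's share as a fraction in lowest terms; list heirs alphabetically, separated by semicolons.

Neither parent survives and there are no descendants, so the estate passes to Haruki's siblings and their issue per stirpes.
The estate is divided into 2 equal shares of 1/2 among Satoshi, Yori.
Satoshi predeceased; the 1/2 allotted to Satoshi's branch passes to Satoshi's issue by representation.
The 1/2 is divided into 2 equal shares of 1/4 among Reiko, Junko.
Reiko predeceased; the 1/4 allotted to Reiko's branch passes to Reiko's issue by representation.
The 1/4 is divided into 2 equal shares of 1/8 among Fumio, Chiyo.
Fumio is living and takes 1/8.
Chiyo is living and takes 1/8.
Junko is living and takes 1/4.
Yori is living and takes 1/2.

Chiyo 1/8; Fumio 1/8; Junko 1/4; Yori 1/2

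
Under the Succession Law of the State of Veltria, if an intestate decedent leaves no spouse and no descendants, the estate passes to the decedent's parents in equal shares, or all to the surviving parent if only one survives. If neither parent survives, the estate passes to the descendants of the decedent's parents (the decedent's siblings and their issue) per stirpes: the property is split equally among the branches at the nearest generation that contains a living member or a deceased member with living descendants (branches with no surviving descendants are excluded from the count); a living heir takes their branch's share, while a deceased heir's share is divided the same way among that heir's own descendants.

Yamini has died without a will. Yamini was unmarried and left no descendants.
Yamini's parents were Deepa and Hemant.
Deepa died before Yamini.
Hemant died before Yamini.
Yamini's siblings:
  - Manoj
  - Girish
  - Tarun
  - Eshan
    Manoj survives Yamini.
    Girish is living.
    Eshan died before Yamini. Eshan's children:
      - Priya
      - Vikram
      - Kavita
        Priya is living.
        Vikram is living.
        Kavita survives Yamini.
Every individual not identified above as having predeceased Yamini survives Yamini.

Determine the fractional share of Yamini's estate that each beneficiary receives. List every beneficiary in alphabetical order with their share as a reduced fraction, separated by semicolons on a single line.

Girish 1/4; Kavita 1/12; Manoj 1/4; Priya 1/12; Tarun 1/4; Vikram 1/12

Neither parent survives and there are no descendants, so the estate passes to Yamini's siblings and their issue per stirpes.
The estate is divided into 4 equal shares of 1/4 among Manoj, Girish, Tarun, Eshan.
Manoj is living and takes 1/4.
Girish is living and takes 1/4.
Tarun is living and takes 1/4.
Eshan predeceased; the 1/4 allotted to Eshan's branch passes to Eshan's issue by representation.
The 1/4 is divided into 3 equal shares of 1/12 among Priya, Vikram, Kavita.
Priya is living and takes 1/12.
Vikram is living and takes 1/12.
Kavita is living and takes 1/12.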